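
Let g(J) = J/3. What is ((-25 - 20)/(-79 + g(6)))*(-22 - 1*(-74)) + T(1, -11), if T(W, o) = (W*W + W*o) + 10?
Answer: 2340/77 ≈ 30.390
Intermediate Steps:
g(J) = J/3 (g(J) = J*(⅓) = J/3)
T(W, o) = 10 + W² + W*o (T(W, o) = (W² + W*o) + 10 = 10 + W² + W*o)
((-25 - 20)/(-79 + g(6)))*(-22 - 1*(-74)) + T(1, -11) = ((-25 - 20)/(-79 + (⅓)*6))*(-22 - 1*(-74)) + (10 + 1² + 1*(-11)) = (-45/(-79 + 2))*(-22 + 74) + (10 + 1 - 11) = -45/(-77)*52 + 0 = -45*(-1/77)*52 + 0 = (45/77)*52 + 0 = 2340/77 + 0 = 2340/77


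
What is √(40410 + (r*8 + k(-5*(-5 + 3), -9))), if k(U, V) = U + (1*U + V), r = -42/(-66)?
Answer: √4891557/11 ≈ 201.06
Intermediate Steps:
r = 7/11 (r = -42*(-1/66) = 7/11 ≈ 0.63636)
k(U, V) = V + 2*U (k(U, V) = U + (U + V) = V + 2*U)
√(40410 + (r*8 + k(-5*(-5 + 3), -9))) = √(40410 + ((7/11)*8 + (-9 + 2*(-5*(-5 + 3))))) = √(40410 + (56/11 + (-9 + 2*(-5*(-2))))) = √(40410 + (56/11 + (-9 + 2*10))) = √(40410 + (56/11 + (-9 + 20))) = √(40410 + (56/11 + 11)) = √(40410 + 177/11) = √(444687/11) = √4891557/11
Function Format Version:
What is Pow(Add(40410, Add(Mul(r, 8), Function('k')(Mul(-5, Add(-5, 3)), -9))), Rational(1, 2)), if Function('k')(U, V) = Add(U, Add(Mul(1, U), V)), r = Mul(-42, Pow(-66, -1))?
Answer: Mul(Rational(1, 11), Pow(4891557, Rational(1, 2))) ≈ 201.06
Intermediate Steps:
r = Rational(7, 11) (r = Mul(-42, Rational(-1, 66)) = Rational(7, 11) ≈ 0.63636)
Function('k')(U, V) = Add(V, Mul(2, U)) (Function('k')(U, V) = Add(U, Add(U, V)) = Add(V, Mul(2, U)))
Pow(Add(40410, Add(Mul(r, 8), Function('k')(Mul(-5, Add(-5, 3)), -9))), Rational(1, 2)) = Pow(Add(40410, Add(Mul(Rational(7, 11), 8), Add(-9, Mul(2, Mul(-5, Add(-5, 3)))))), Rational(1, 2)) = Pow(Add(40410, Add(Rational(56, 11), Add(-9, Mul(2, Mul(-5, -2))))), Rational(1, 2)) = Pow(Add(40410, Add(Rational(56, 11), Add(-9, Mul(2, 10)))), Rational(1, 2)) = Pow(Add(40410, Add(Rational(56, 11), Add(-9, 20))), Rational(1, 2)) = Pow(Add(40410, Add(Rational(56, 11), 11)), Rational(1, 2)) = Pow(Add(40410, Rational(177, 11)), Rational(1, 2)) = Pow(Rational(444687, 11), Rational(1, 2)) = Mul(Rational(1, 11), Pow(4891557, Rational(1, 2)))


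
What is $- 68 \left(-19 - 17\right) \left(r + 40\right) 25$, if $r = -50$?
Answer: $-612000$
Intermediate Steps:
$- 68 \left(-19 - 17\right) \left(r + 40\right) 25 = - 68 \left(-19 - 17\right) \left(-50 + 40\right) 25 = - 68 \left(\left(-36\right) \left(-10\right)\right) 25 = \left(-68\right) 360 \cdot 25 = \left(-24480\right) 25 = -612000$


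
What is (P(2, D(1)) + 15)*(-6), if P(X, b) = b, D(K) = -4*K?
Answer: -66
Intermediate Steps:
(P(2, D(1)) + 15)*(-6) = (-4*1 + 15)*(-6) = (-4 + 15)*(-6) = 11*(-6) = -66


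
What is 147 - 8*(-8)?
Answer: 211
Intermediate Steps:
147 - 8*(-8) = 147 + 64 = 211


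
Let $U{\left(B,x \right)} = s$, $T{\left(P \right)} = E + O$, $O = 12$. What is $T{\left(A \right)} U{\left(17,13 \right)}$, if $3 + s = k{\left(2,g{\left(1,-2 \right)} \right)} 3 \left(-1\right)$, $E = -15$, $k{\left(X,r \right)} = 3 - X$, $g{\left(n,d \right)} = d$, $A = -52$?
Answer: $18$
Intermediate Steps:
$T{\left(P \right)} = -3$ ($T{\left(P \right)} = -15 + 12 = -3$)
$s = -6$ ($s = -3 + \left(3 - 2\right) 3 \left(-1\right) = -3 + 1 \cdot 3 \left(-1\right) = -3 + 3 \left(-1\right) = -3 - 3 = -6$)
$U{\left(B,x \right)} = -6$
$T{\left(A \right)} U{\left(17,13 \right)} = \left(-3\right) \left(-6\right) = 18$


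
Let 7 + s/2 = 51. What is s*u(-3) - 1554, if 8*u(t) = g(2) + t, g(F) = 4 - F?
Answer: -1565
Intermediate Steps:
u(t) = 1/4 + t/8 (u(t) = ((4 - 1*2) + t)/8 = ((4 - 2) + t)/8 = (2 + t)/8 = 1/4 + t/8)
s = 88 (s = -14 + 2*51 = -14 + 102 = 88)
s*u(-3) - 1554 = 88*(1/4 + (1/8)*(-3)) - 1554 = 88*(1/4 - 3/8) - 1554 = 88*(-1/8) - 1554 = -11 - 1554 = -1565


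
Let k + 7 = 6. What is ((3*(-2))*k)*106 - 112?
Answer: 524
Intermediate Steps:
k = -1 (k = -7 + 6 = -1)
((3*(-2))*k)*106 - 112 = ((3*(-2))*(-1))*106 - 112 = -6*(-1)*106 - 112 = 6*106 - 112 = 636 - 112 = 524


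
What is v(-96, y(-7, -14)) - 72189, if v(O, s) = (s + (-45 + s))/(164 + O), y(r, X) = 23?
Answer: -4908851/68 ≈ -72189.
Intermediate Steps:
v(O, s) = (-45 + 2*s)/(164 + O)
v(-96, y(-7, -14)) - 72189 = (-45 + 2*23)/(164 - 96) - 72189 = (-45 + 46)/68 - 72189 = (1/68)*1 - 72189 = 1/68 - 72189 = -4908851/68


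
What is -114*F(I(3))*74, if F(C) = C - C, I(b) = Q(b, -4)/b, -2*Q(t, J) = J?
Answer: 0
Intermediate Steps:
Q(t, J) = -J/2
I(b) = 2/b (I(b) = (-½*(-4))/b = 2/b)
F(C) = 0
-114*F(I(3))*74 = -114*0*74 = 0*74 = 0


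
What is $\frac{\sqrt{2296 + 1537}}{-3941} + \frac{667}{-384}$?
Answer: $- \frac{667}{384} - \frac{\sqrt{3833}}{3941} \approx -1.7527$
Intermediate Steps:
$\frac{\sqrt{2296 + 1537}}{-3941} + \frac{667}{-384} = \sqrt{3833} \left(- \frac{1}{3941}\right) + 667 \left(- \frac{1}{384}\right) = - \frac{\sqrt{3833}}{3941} - \frac{667}{384} = - \frac{667}{384} - \frac{\sqrt{3833}}{3941}$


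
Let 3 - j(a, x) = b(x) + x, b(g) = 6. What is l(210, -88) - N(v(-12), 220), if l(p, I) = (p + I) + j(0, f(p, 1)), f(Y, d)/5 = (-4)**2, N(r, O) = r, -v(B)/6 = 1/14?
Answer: 276/7 ≈ 39.429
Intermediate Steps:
v(B) = -3/7 (v(B) = -6/14 = -6*1/14 = -3/7)
f(Y, d) = 80 (f(Y, d) = 5*(-4)**2 = 5*16 = 80)
j(a, x) = -3 - x (j(a, x) = 3 - (6 + x) = 3 + (-6 - x) = -3 - x)
l(p, I) = -83 + I + p (l(p, I) = (p + I) + (-3 - 1*80) = (I + p) + (-3 - 80) = (I + p) - 83 = -83 + I + p)
l(210, -88) - N(v(-12), 220) = (-83 - 88 + 210) - 1*(-3/7) = 39 + 3/7 = 276/7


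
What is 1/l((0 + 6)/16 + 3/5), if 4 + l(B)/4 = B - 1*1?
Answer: -10/161 ≈ -0.062112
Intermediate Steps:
l(B) = -20 + 4*B (l(B) = -16 + 4*(B - 1*1) = -16 + 4*(B - 1) = -16 + 4*(-1 + B) = -16 + (-4 + 4*B) = -20 + 4*B)
1/l((0 + 6)/16 + 3/5) = 1/(-20 + 4*((0 + 6)/16 + 3/5)) = 1/(-20 + 4*(6*(1/16) + 3*(⅕))) = 1/(-20 + 4*(3/8 + ⅗)) = 1/(-20 + 4*(39/40)) = 1/(-20 + 39/10) = 1/(-161/10) = -10/161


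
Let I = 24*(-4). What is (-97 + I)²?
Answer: 37249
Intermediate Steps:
I = -96
(-97 + I)² = (-97 - 96)² = (-193)² = 37249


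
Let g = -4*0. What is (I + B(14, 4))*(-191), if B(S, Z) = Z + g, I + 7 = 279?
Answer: -52716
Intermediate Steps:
I = 272 (I = -7 + 279 = 272)
g = 0
B(S, Z) = Z (B(S, Z) = Z + 0 = Z)
(I + B(14, 4))*(-191) = (272 + 4)*(-191) = 276*(-191) = -52716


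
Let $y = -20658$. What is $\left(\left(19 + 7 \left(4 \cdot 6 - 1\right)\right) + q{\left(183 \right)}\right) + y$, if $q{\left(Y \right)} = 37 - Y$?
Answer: $-20624$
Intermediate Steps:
$\left(\left(19 + 7 \left(4 \cdot 6 - 1\right)\right) + q{\left(183 \right)}\right) + y = \left(\left(19 + 7 \left(4 \cdot 6 - 1\right)\right) + \left(37 - 183\right)\right) - 20658 = \left(\left(19 + 7 \left(24 - 1\right)\right) + \left(37 - 183\right)\right) - 20658 = \left(\left(19 + 7 \cdot 23\right) - 146\right) - 20658 = \left(\left(19 + 161\right) - 146\right) - 20658 = \left(180 - 146\right) - 20658 = 34 - 20658 = -20624$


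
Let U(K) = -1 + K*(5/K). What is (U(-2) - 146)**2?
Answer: 20164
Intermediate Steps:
U(K) = 4 (U(K) = -1 + 5 = 4)
(U(-2) - 146)**2 = (4 - 146)**2 = (-142)**2 = 20164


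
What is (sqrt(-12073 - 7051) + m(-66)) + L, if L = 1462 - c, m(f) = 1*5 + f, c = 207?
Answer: 1194 + 2*I*sqrt(4781) ≈ 1194.0 + 138.29*I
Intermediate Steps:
m(f) = 5 + f
L = 1255 (L = 1462 - 1*207 = 1462 - 207 = 1255)
(sqrt(-12073 - 7051) + m(-66)) + L = (sqrt(-12073 - 7051) + (5 - 66)) + 1255 = (sqrt(-19124) - 61) + 1255 = (2*I*sqrt(4781) - 61) + 1255 = (-61 + 2*I*sqrt(4781)) + 1255 = 1194 + 2*I*sqrt(4781)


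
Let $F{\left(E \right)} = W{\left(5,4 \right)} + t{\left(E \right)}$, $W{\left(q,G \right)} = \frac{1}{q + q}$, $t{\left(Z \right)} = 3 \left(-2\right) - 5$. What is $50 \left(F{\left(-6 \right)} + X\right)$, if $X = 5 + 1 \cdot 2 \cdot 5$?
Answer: $205$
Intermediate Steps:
$t{\left(Z \right)} = -11$ ($t{\left(Z \right)} = -6 - 5 = -11$)
$W{\left(q,G \right)} = \frac{1}{2 q}$
$X = 15$ ($X = 5 + 1 \cdot 10 = 5 + 10 = 15$)
$F{\left(E \right)} = - \frac{109}{10}$ ($F{\left(E \right)} = \frac{1}{2 \cdot 5} - 11 = \frac{1}{2} \cdot \frac{1}{5} - 11 = \frac{1}{10} - 11 = - \frac{109}{10}$)
$50 \left(F{\left(-6 \right)} + X\right) = 50 \left(- \frac{109}{10} + 15\right) = 50 \cdot \frac{41}{10} = 205$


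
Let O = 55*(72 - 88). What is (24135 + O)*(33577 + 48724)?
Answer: 1913909755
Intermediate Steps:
O = -880 (O = 55*(-16) = -880)
(24135 + O)*(33577 + 48724) = (24135 - 880)*(33577 + 48724) = 23255*82301 = 1913909755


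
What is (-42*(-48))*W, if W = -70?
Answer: -141120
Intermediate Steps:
(-42*(-48))*W = -42*(-48)*(-70) = 2016*(-70) = -141120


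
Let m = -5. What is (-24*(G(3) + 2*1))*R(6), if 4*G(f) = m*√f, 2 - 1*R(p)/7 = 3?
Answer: 336 - 210*√3 ≈ -27.731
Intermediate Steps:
R(p) = -7 (R(p) = 14 - 7*3 = 14 - 21 = -7)
G(f) = -5*√f/4 (G(f) = (-5*√f)/4 = -5*√f/4)
(-24*(G(3) + 2*1))*R(6) = -24*(-5*√3/4 + 2*1)*(-7) = -24*(-5*√3/4 + 2)*(-7) = -24*(2 - 5*√3/4)*(-7) = (-48 + 30*√3)*(-7) = 336 - 210*√3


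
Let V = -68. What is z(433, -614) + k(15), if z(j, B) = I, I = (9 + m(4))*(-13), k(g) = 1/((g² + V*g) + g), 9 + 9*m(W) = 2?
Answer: -250123/2340 ≈ -106.89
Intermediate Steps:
m(W) = -7/9 (m(W) = -1 + (⅑)*2 = -1 + 2/9 = -7/9)
k(g) = 1/(g² - 67*g) (k(g) = 1/((g² - 68*g) + g) = 1/(g² - 67*g))
I = -962/9 (I = (9 - 7/9)*(-13) = (74/9)*(-13) = -962/9 ≈ -106.89)
z(j, B) = -962/9
z(433, -614) + k(15) = -962/9 + 1/(15*(-67 + 15)) = -962/9 + (1/15)/(-52) = -962/9 + (1/15)*(-1/52) = -962/9 - 1/780 = -250123/2340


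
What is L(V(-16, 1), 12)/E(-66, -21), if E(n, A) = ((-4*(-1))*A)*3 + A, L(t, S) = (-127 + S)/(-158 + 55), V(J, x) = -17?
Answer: -115/28119 ≈ -0.0040898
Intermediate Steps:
L(t, S) = 127/103 - S/103 (L(t, S) = (-127 + S)/(-103) = (-127 + S)*(-1/103) = 127/103 - S/103)
E(n, A) = 13*A (E(n, A) = (4*A)*3 + A = 12*A + A = 13*A)
L(V(-16, 1), 12)/E(-66, -21) = (127/103 - 1/103*12)/((13*(-21))) = (127/103 - 12/103)/(-273) = (115/103)*(-1/273) = -115/28119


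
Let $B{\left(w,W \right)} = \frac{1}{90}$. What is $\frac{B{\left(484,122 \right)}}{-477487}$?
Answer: $- \frac{1}{42973830} \approx -2.327 \cdot 10^{-8}$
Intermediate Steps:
$B{\left(w,W \right)} = \frac{1}{90}$
$\frac{B{\left(484,122 \right)}}{-477487} = \frac{1}{90 \left(-477487\right)} = \frac{1}{90} \left(- \frac{1}{477487}\right) = - \frac{1}{42973830}$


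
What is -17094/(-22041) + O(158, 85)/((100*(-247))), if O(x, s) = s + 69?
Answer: 69804581/90735450 ≈ 0.76932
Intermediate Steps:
O(x, s) = 69 + s
-17094/(-22041) + O(158, 85)/((100*(-247))) = -17094/(-22041) + (69 + 85)/((100*(-247))) = -17094*(-1/22041) + 154/(-24700) = 5698/7347 + 154*(-1/24700) = 5698/7347 - 77/12350 = 69804581/90735450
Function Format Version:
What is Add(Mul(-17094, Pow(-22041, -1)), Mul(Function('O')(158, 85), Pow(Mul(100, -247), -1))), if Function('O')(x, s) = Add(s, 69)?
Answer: Rational(69804581, 90735450) ≈ 0.76932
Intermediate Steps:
Function('O')(x, s) = Add(69, s)
Add(Mul(-17094, Pow(-22041, -1)), Mul(Function('O')(158, 85), Pow(Mul(100, -247), -1))) = Add(Mul(-17094, Pow(-22041, -1)), Mul(Add(69, 85), Pow(Mul(100, -247), -1))) = Add(Mul(-17094, Rational(-1, 22041)), Mul(154, Pow(-24700, -1))) = Add(Rational(5698, 7347), Mul(154, Rational(-1, 24700))) = Add(Rational(5698, 7347), Rational(-77, 12350)) = Rational(69804581, 90735450)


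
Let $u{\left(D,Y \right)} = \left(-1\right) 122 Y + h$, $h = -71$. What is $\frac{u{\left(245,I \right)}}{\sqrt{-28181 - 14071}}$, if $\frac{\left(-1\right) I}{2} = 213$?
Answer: $- \frac{51901 i \sqrt{10563}}{21126} \approx - 252.49 i$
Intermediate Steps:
$I = -426$ ($I = \left(-2\right) 213 = -426$)
$u{\left(D,Y \right)} = -71 - 122 Y$ ($u{\left(D,Y \right)} = \left(-1\right) 122 Y - 71 = - 122 Y - 71 = -71 - 122 Y$)
$\frac{u{\left(245,I \right)}}{\sqrt{-28181 - 14071}} = \frac{-71 - -51972}{\sqrt{-28181 - 14071}} = \frac{-71 + 51972}{\sqrt{-42252}} = \frac{51901}{2 i \sqrt{10563}} = 51901 \left(- \frac{i \sqrt{10563}}{21126}\right) = - \frac{51901 i \sqrt{10563}}{21126}$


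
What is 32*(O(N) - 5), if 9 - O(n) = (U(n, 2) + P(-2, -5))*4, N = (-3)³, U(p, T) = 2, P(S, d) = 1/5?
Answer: -768/5 ≈ -153.60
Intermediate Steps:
P(S, d) = ⅕
N = -27
O(n) = ⅕ (O(n) = 9 - (2 + ⅕)*4 = 9 - 11*4/5 = 9 - 1*44/5 = 9 - 44/5 = ⅕)
32*(O(N) - 5) = 32*(⅕ - 5) = 32*(-24/5) = -768/5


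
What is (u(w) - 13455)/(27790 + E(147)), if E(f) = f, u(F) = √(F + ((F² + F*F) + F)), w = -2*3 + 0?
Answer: -1035/2149 + 2*√15/27937 ≈ -0.48134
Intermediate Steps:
w = -6 (w = -6 + 0 = -6)
u(F) = √(2*F + 2*F²) (u(F) = √(F + ((F² + F²) + F)) = √(F + (2*F² + F)) = √(F + (F + 2*F²)) = √(2*F + 2*F²))
(u(w) - 13455)/(27790 + E(147)) = (√2*√(-6*(1 - 6)) - 13455)/(27790 + 147) = (√2*√(-6*(-5)) - 13455)/27937 = (√2*√30 - 13455)*(1/27937) = (2*√15 - 13455)*(1/27937) = (-13455 + 2*√15)*(1/27937) = -1035/2149 + 2*√15/27937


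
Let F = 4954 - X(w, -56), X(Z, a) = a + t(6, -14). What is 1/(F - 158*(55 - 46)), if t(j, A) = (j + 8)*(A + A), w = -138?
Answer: 1/3980 ≈ 0.00025126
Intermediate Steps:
t(j, A) = 2*A*(8 + j) (t(j, A) = (8 + j)*(2*A) = 2*A*(8 + j))
X(Z, a) = -392 + a (X(Z, a) = a + 2*(-14)*(8 + 6) = a + 2*(-14)*14 = a - 392 = -392 + a)
F = 5402 (F = 4954 - (-392 - 56) = 4954 - 1*(-448) = 4954 + 448 = 5402)
1/(F - 158*(55 - 46)) = 1/(5402 - 158*(55 - 46)) = 1/(5402 - 158*9) = 1/(5402 - 1422) = 1/3980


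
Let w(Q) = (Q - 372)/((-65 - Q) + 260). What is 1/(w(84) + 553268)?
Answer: 37/20470820 ≈ 1.8075e-6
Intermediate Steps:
w(Q) = (-372 + Q)/(195 - Q)
1/(w(84) + 553268) = 1/((372 - 1*84)/(-195 + 84) + 553268) = 1/((372 - 84)/(-111) + 553268) = 1/(-1/111*288 + 553268) = 1/(-96/37 + 553268) = 1/(20470820/37) = 37/20470820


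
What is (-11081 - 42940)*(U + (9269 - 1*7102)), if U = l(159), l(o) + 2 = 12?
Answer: -117603717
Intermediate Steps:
l(o) = 10 (l(o) = -2 + 12 = 10)
U = 10
(-11081 - 42940)*(U + (9269 - 1*7102)) = (-11081 - 42940)*(10 + (9269 - 1*7102)) = -54021*(10 + (9269 - 7102)) = -54021*(10 + 2167) = -54021*2177 = -117603717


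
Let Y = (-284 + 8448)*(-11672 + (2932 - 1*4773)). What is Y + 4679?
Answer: -110315453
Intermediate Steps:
Y = -110320132 (Y = 8164*(-11672 + (2932 - 4773)) = 8164*(-11672 - 1841) = 8164*(-13513) = -110320132)
Y + 4679 = -110320132 + 4679 = -110315453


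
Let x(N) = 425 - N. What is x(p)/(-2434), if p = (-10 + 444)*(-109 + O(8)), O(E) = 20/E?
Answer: -23323/1217 ≈ -19.164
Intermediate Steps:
p = -46221 (p = (-10 + 444)*(-109 + 20/8) = 434*(-109 + 20*(⅛)) = 434*(-109 + 5/2) = 434*(-213/2) = -46221)
x(p)/(-2434) = (425 - 1*(-46221))/(-2434) = (425 + 46221)*(-1/2434) = 46646*(-1/2434) = -23323/1217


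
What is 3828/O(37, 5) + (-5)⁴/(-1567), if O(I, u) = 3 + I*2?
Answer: 540941/10969 ≈ 49.315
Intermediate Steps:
O(I, u) = 3 + 2*I
3828/O(37, 5) + (-5)⁴/(-1567) = 3828/(3 + 2*37) + (-5)⁴/(-1567) = 3828/(3 + 74) + 625*(-1/1567) = 3828/77 - 625/1567 = 3828*(1/77) - 625/1567 = 348/7 - 625/1567 = 540941/10969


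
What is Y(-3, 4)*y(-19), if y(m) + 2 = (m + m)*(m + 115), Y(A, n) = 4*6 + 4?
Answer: -102200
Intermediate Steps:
Y(A, n) = 28 (Y(A, n) = 24 + 4 = 28)
y(m) = -2 + 2*m*(115 + m) (y(m) = -2 + (m + m)*(m + 115) = -2 + (2*m)*(115 + m) = -2 + 2*m*(115 + m))
Y(-3, 4)*y(-19) = 28*(-2 + 2*(-19)² + 230*(-19)) = 28*(-2 + 2*361 - 4370) = 28*(-2 + 722 - 4370) = 28*(-3650) = -102200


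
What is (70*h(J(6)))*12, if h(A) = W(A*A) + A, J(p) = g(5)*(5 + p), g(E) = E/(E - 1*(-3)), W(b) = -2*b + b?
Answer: -271425/8 ≈ -33928.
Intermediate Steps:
W(b) = -b
g(E) = E/(3 + E) (g(E) = E/(E + 3) = E/(3 + E))
J(p) = 25/8 + 5*p/8 (J(p) = (5/(3 + 5))*(5 + p) = (5/8)*(5 + p) = (5*(⅛))*(5 + p) = 5*(5 + p)/8 = 25/8 + 5*p/8)
h(A) = A - A² (h(A) = -A*A + A = -A² + A = A - A²)
(70*h(J(6)))*12 = (70*((25/8 + (5/8)*6)*(1 - (25/8 + (5/8)*6))))*12 = (70*((25/8 + 15/4)*(1 - (25/8 + 15/4))))*12 = (70*(55*(1 - 1*55/8)/8))*12 = (70*(55*(1 - 55/8)/8))*12 = (70*((55/8)*(-47/8)))*12 = (70*(-2585/64))*12 = -90475/32*12 = -271425/8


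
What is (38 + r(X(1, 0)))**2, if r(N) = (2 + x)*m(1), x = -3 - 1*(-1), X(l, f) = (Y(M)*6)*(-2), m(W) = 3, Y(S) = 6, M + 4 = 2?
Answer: 1444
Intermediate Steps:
M = -2 (M = -4 + 2 = -2)
X(l, f) = -72 (X(l, f) = (6*6)*(-2) = 36*(-2) = -72)
x = -2 (x = -3 + 1 = -2)
r(N) = 0 (r(N) = (2 - 2)*3 = 0*3 = 0)
(38 + r(X(1, 0)))**2 = (38 + 0)**2 = 38**2 = 1444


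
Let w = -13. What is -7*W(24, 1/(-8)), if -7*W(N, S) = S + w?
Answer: -105/8 ≈ -13.125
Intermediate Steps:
W(N, S) = 13/7 - S/7 (W(N, S) = -(S - 13)/7 = -(-13 + S)/7 = 13/7 - S/7)
-7*W(24, 1/(-8)) = -7*(13/7 - ⅐/(-8)) = -7*(13/7 - ⅐*(-⅛)) = -7*(13/7 + 1/56) = -7*15/8 = -105/8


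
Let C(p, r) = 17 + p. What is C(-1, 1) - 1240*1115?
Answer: -1382584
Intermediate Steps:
C(-1, 1) - 1240*1115 = (17 - 1) - 1240*1115 = 16 - 1382600 = -1382584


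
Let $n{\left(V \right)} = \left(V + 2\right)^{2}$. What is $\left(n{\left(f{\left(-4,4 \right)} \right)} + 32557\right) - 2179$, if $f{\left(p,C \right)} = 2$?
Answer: $30394$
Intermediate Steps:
$n{\left(V \right)} = \left(2 + V\right)^{2}$
$\left(n{\left(f{\left(-4,4 \right)} \right)} + 32557\right) - 2179 = \left(\left(2 + 2\right)^{2} + 32557\right) - 2179 = \left(4^{2} + 32557\right) - 2179 = \left(16 + 32557\right) - 2179 = 32573 - 2179 = 30394$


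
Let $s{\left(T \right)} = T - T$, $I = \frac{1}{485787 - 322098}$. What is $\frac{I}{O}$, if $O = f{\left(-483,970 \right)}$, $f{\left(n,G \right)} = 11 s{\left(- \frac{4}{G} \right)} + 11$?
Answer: $\frac{1}{1800579} \approx 5.5538 \cdot 10^{-7}$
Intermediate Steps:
$I = \frac{1}{163689} \approx 6.1091 \cdot 10^{-6}$
$s{\left(T \right)} = 0$
$f{\left(n,G \right)} = 11$ ($f{\left(n,G \right)} = 11 \cdot 0 + 11 = 0 + 11 = 11$)
$O = 11$
$\frac{I}{O} = \frac{1}{163689 \cdot 11} = \frac{1}{163689} \cdot \frac{1}{11} = \frac{1}{1800579}$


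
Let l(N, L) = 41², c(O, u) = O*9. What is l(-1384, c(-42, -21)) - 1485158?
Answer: -1483477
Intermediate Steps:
c(O, u) = 9*O
l(N, L) = 1681
l(-1384, c(-42, -21)) - 1485158 = 1681 - 1485158 = -1483477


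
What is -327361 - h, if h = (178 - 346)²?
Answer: -355585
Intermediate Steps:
h = 28224 (h = (-168)² = 28224)
-327361 - h = -327361 - 1*28224 = -327361 - 28224 = -355585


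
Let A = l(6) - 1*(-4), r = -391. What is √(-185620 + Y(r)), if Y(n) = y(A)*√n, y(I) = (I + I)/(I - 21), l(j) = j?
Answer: 2*√(-5615005 - 55*I*√391)/11 ≈ 0.041724 - 430.84*I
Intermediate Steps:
A = 10 (A = 6 - 1*(-4) = 6 + 4 = 10)
y(I) = 2*I/(-21 + I) (y(I) = (2*I)/(-21 + I) = 2*I/(-21 + I))
Y(n) = -20*√n/11 (Y(n) = (2*10/(-21 + 10))*√n = (2*10/(-11))*√n = (2*10*(-1/11))*√n = -20*√n/11)
√(-185620 + Y(r)) = √(-185620 - 20*I*√391/11)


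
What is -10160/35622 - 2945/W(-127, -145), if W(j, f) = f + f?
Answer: 10196039/1033038 ≈ 9.8699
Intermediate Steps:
W(j, f) = 2*f
-10160/35622 - 2945/W(-127, -145) = -10160/35622 - 2945/(2*(-145)) = -10160*1/35622 - 2945/(-290) = -5080/17811 - 2945*(-1/290) = -5080/17811 + 589/58 = 10196039/1033038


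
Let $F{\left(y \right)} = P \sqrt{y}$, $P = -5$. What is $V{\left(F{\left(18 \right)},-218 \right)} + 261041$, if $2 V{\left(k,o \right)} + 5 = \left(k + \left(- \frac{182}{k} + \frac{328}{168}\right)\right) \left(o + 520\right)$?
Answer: $\frac{10975999}{42} - \frac{20234 \sqrt{2}}{15} \approx 2.5943 \cdot 10^{5}$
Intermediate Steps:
$F{\left(y \right)} = - 5 \sqrt{y}$
$V{\left(k,o \right)} = - \frac{5}{2} + \frac{\left(520 + o\right) \left(\frac{41}{21} + k - \frac{182}{k}\right)}{2}$ ($V{\left(k,o \right)} = - \frac{5}{2} + \frac{\left(k + \left(- \frac{182}{k} + \frac{328}{168}\right)\right) \left(o + 520\right)}{2} = - \frac{5}{2} + \frac{\left(k + \left(- \frac{182}{k} + 328 \cdot \frac{1}{168}\right)\right) \left(520 + o\right)}{2} = - \frac{5}{2} + \frac{\left(k + \left(- \frac{182}{k} + \frac{41}{21}\right)\right) \left(520 + o\right)}{2} = - \frac{5}{2} + \frac{\left(k + \left(\frac{41}{21} - \frac{182}{k}\right)\right) \left(520 + o\right)}{2} = - \frac{5}{2} + \frac{\left(\frac{41}{21} + k - \frac{182}{k}\right) \left(520 + o\right)}{2} = - \frac{5}{2} + \frac{\left(520 + o\right) \left(\frac{41}{21} + k - \frac{182}{k}\right)}{2}$)
$V{\left(F{\left(18 \right)},-218 \right)} + 261041 = \frac{-1987440 - -833196 + - 5 \sqrt{18} \left(21215 + 41 \left(-218\right) + 10920 \left(- 5 \sqrt{18}\right) + 21 \left(- 5 \sqrt{18}\right) \left(-218\right)\right)}{42 \left(- 5 \sqrt{18}\right)} + 261041 = \frac{-1987440 + 833196 + - 5 \cdot 3 \sqrt{2} \left(21215 - 8938 + 10920 \left(- 5 \cdot 3 \sqrt{2}\right) + 21 \left(- 5 \cdot 3 \sqrt{2}\right) \left(-218\right)\right)}{42 \left(- 5 \cdot 3 \sqrt{2}\right)} + 261041 = \frac{-1987440 + 833196 + - 15 \sqrt{2} \left(21215 - 8938 + 10920 \left(- 15 \sqrt{2}\right) + 21 \left(- 15 \sqrt{2}\right) \left(-218\right)\right)}{42 \left(- 15 \sqrt{2}\right)} + 261041 = \frac{- \frac{\sqrt{2}}{30} \left(-1987440 + 833196 + - 15 \sqrt{2} \left(21215 - 8938 - 163800 \sqrt{2} + 68670 \sqrt{2}\right)\right)}{42} + 261041 = \frac{- \frac{\sqrt{2}}{30} \left(-1987440 + 833196 + - 15 \sqrt{2} \left(12277 - 95130 \sqrt{2}\right)\right)}{42} + 261041 = \frac{- \frac{\sqrt{2}}{30} \left(-1987440 + 833196 - 15 \sqrt{2} \left(12277 - 95130 \sqrt{2}\right)\right)}{42} + 261041 = \frac{- \frac{\sqrt{2}}{30} \left(-1154244 - 15 \sqrt{2} \left(12277 - 95130 \sqrt{2}\right)\right)}{42} + 261041 = - \frac{\sqrt{2} \left(-1154244 - 15 \sqrt{2} \left(12277 - 95130 \sqrt{2}\right)\right)}{1260} + 261041 = 261041 - \frac{\sqrt{2} \left(-1154244 - 15 \sqrt{2} \left(12277 - 95130 \sqrt{2}\right)\right)}{1260}$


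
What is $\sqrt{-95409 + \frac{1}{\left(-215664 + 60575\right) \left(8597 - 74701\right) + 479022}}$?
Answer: $\frac{i \sqrt{10028763699446904293834878}}{10252482278} \approx 308.88 i$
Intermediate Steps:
$\sqrt{-95409 + \frac{1}{\left(-215664 + 60575\right) \left(8597 - 74701\right) + 479022}} = \sqrt{-95409 + \frac{1}{\left(-155089\right) \left(-66104\right) + 479022}} = \sqrt{-95409 + \frac{1}{10252003256 + 479022}} = \sqrt{-95409 + \frac{1}{10252482278}} = \sqrt{- \frac{978179081661701}{10252482278}} = \frac{i \sqrt{10028763699446904293834878}}{10252482278}$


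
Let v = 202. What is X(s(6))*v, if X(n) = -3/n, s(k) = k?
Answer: -101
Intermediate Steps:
X(s(6))*v = -3/6*202 = -3*⅙*202 = -½*202 = -101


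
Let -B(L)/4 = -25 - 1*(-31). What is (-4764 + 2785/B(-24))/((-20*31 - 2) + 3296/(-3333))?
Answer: 130121431/16611376 ≈ 7.8333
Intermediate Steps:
B(L) = -24 (B(L) = -4*(-25 - 1*(-31)) = -4*(-25 + 31) = -4*6 = -24)
(-4764 + 2785/B(-24))/((-20*31 - 2) + 3296/(-3333)) = (-4764 + 2785/(-24))/((-20*31 - 2) + 3296/(-3333)) = (-4764 + 2785*(-1/24))/((-620 - 2) + 3296*(-1/3333)) = (-4764 - 2785/24)/(-622 - 3296/3333) = -117121/(24*(-2076422/3333)) = -117121/24*(-3333/2076422) = 130121431/16611376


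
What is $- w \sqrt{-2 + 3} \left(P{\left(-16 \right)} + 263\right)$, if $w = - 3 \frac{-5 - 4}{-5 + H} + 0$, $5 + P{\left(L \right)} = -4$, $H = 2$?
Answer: $2286$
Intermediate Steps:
$P{\left(L \right)} = -9$ ($P{\left(L \right)} = -5 - 4 = -9$)
$w = -9$ ($w = - 3 \frac{-5 - 4}{-5 + 2} + 0 = - 3 \left(- \frac{9}{-3}\right) + 0 = - 3 \left(\left(-9\right) \left(- \frac{1}{3}\right)\right) + 0 = \left(-3\right) 3 + 0 = -9 + 0 = -9$)
$- w \sqrt{-2 + 3} \left(P{\left(-16 \right)} + 263\right) = \left(-1\right) \left(-9\right) \sqrt{-2 + 3} \left(-9 + 263\right) = 9 \sqrt{1} \cdot 254 = 9 \cdot 1 \cdot 254 = 9 \cdot 254 = 2286$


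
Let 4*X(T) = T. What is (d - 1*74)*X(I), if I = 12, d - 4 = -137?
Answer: -621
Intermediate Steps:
d = -133 (d = 4 - 137 = -133)
X(T) = T/4
(d - 1*74)*X(I) = (-133 - 1*74)*((1/4)*12) = (-133 - 74)*3 = -207*3 = -621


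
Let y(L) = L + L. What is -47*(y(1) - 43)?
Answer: 1927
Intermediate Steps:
y(L) = 2*L
-47*(y(1) - 43) = -47*(2*1 - 43) = -47*(2 - 43) = -47*(-41) = 1927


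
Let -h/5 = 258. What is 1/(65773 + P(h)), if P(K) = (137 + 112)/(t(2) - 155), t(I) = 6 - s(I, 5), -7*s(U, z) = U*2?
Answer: 1039/68336404 ≈ 1.5204e-5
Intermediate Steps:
h = -1290 (h = -5*258 = -1290)
s(U, z) = -2*U/7 (s(U, z) = -U*2/7 = -2*U/7)
t(I) = 6 + 2*I/7 (t(I) = 6 - (-2)*I/7 = 6 + 2*I/7)
P(K) = -1743/1039 (P(K) = (137 + 112)/((6 + (2/7)*2) - 155) = 249/((6 + 4/7) - 155) = 249/(46/7 - 155) = 249/(-1039/7) = 249*(-7/1039) = -1743/1039)
1/(65773 + P(h)) = 1/(65773 - 1743/1039) = 1/(68336404/1039) = 1039/68336404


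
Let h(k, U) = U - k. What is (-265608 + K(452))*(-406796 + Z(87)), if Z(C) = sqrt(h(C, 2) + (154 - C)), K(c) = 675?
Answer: 107773684668 - 794799*I*sqrt(2) ≈ 1.0777e+11 - 1.124e+6*I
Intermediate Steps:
Z(C) = sqrt(156 - 2*C) (Z(C) = sqrt((2 - C) + (154 - C)) = sqrt(156 - 2*C))
(-265608 + K(452))*(-406796 + Z(87)) = (-265608 + 675)*(-406796 + sqrt(156 - 2*87)) = -264933*(-406796 + sqrt(156 - 174)) = -264933*(-406796 + sqrt(-18)) = -264933*(-406796 + 3*I*sqrt(2)) = 107773684668 - 794799*I*sqrt(2)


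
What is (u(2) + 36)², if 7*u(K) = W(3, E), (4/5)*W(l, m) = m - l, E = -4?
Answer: 19321/16 ≈ 1207.6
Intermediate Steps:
W(l, m) = -5*l/4 + 5*m/4 (W(l, m) = 5*(m - l)/4 = -5*l/4 + 5*m/4)
u(K) = -5/4 (u(K) = (-5/4*3 + (5/4)*(-4))/7 = (-15/4 - 5)/7 = (⅐)*(-35/4) = -5/4)
(u(2) + 36)² = (-5/4 + 36)² = (139/4)² = 19321/16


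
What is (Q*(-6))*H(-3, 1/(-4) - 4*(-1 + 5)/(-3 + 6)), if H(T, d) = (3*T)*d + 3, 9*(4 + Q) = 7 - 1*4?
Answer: 2343/2 ≈ 1171.5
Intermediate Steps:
Q = -11/3 (Q = -4 + (7 - 1*4)/9 = -4 + (7 - 4)/9 = -4 + (⅑)*3 = -4 + ⅓ = -11/3 ≈ -3.6667)
H(T, d) = 3 + 3*T*d (H(T, d) = 3*T*d + 3 = 3 + 3*T*d)
(Q*(-6))*H(-3, 1/(-4) - 4*(-1 + 5)/(-3 + 6)) = (-11/3*(-6))*(3 + 3*(-3)*(1/(-4) - 4*(-1 + 5)/(-3 + 6))) = 22*(3 + 3*(-3)*(1*(-¼) - 4/(3/4))) = 22*(3 + 3*(-3)*(-¼ - 4/(3*(¼)))) = 22*(3 + 3*(-3)*(-¼ - 4/¾)) = 22*(3 + 3*(-3)*(-¼ - 4*4/3)) = 22*(3 + 3*(-3)*(-¼ - 16/3)) = 22*(3 + 3*(-3)*(-67/12)) = 22*(3 + 201/4) = 22*(213/4) = 2343/2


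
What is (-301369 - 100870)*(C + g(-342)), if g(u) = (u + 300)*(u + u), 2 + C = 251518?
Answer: -112725066316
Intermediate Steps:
C = 251516 (C = -2 + 251518 = 251516)
g(u) = 2*u*(300 + u) (g(u) = (300 + u)*(2*u) = 2*u*(300 + u))
(-301369 - 100870)*(C + g(-342)) = (-301369 - 100870)*(251516 + 2*(-342)*(300 - 342)) = -402239*(251516 + 2*(-342)*(-42)) = -402239*(251516 + 28728) = -402239*280244 = -112725066316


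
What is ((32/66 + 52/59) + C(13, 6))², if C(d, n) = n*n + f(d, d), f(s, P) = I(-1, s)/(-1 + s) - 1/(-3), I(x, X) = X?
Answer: 91228765681/60652944 ≈ 1504.1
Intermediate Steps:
f(s, P) = ⅓ + s/(-1 + s) (f(s, P) = s/(-1 + s) - 1/(-3) = s/(-1 + s) - 1*(-⅓) = s/(-1 + s) + ⅓ = ⅓ + s/(-1 + s))
C(d, n) = n² + (-1 + 4*d)/(3*(-1 + d)) (C(d, n) = n*n + (-1 + 4*d)/(3*(-1 + d)) = n² + (-1 + 4*d)/(3*(-1 + d)))
((32/66 + 52/59) + C(13, 6))² = ((32/66 + 52/59) + (-1 + 4*13 + 3*6²*(-1 + 13))/(3*(-1 + 13)))² = ((32*(1/66) + 52*(1/59)) + (⅓)*(-1 + 52 + 3*36*12)/12)² = ((16/33 + 52/59) + (⅓)*(1/12)*(-1 + 52 + 1296))² = (2660/1947 + (⅓)*(1/12)*1347)² = (2660/1947 + 449/12)² = (302041/7788)² = 91228765681/60652944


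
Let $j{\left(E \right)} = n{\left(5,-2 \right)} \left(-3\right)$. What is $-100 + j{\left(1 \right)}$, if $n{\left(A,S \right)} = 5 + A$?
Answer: $-130$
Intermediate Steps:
$j{\left(E \right)} = -30$ ($j{\left(E \right)} = \left(5 + 5\right) \left(-3\right) = 10 \left(-3\right) = -30$)
$-100 + j{\left(1 \right)} = -100 - 30 = -130$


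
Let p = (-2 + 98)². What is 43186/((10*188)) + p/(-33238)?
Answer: 354522547/15621860 ≈ 22.694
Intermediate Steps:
p = 9216 (p = 96² = 9216)
43186/((10*188)) + p/(-33238) = 43186/((10*188)) + 9216/(-33238) = 43186/1880 + 9216*(-1/33238) = 43186*(1/1880) - 4608/16619 = 21593/940 - 4608/16619 = 354522547/15621860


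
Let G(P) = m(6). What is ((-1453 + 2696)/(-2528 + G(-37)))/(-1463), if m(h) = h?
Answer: 113/335426 ≈ 0.00033688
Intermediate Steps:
G(P) = 6
((-1453 + 2696)/(-2528 + G(-37)))/(-1463) = ((-1453 + 2696)/(-2528 + 6))/(-1463) = (1243/(-2522))*(-1/1463) = (1243*(-1/2522))*(-1/1463) = -1243/2522*(-1/1463) = 113/335426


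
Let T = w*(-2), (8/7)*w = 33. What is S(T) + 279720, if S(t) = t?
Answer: 1118649/4 ≈ 2.7966e+5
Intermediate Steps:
w = 231/8 (w = (7/8)*33 = 231/8 ≈ 28.875)
T = -231/4 (T = (231/8)*(-2) = -231/4 ≈ -57.750)
S(T) + 279720 = -231/4 + 279720 = 1118649/4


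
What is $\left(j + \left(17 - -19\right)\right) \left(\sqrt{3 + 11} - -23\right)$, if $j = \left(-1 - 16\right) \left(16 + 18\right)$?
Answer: $-12466 - 542 \sqrt{14} \approx -14494.0$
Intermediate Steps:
$j = -578$ ($j = \left(-17\right) 34 = -578$)
$\left(j + \left(17 - -19\right)\right) \left(\sqrt{3 + 11} - -23\right) = \left(-578 + \left(17 - -19\right)\right) \left(\sqrt{3 + 11} - -23\right) = \left(-578 + \left(17 + 19\right)\right) \left(\sqrt{14} + 23\right) = \left(-578 + 36\right) \left(23 + \sqrt{14}\right) = - 542 \left(23 + \sqrt{14}\right) = -12466 - 542 \sqrt{14}$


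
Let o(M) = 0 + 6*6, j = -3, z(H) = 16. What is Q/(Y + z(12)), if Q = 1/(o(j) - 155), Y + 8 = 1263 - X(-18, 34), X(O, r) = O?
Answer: -1/153391 ≈ -6.5193e-6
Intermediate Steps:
Y = 1273 (Y = -8 + (1263 - 1*(-18)) = -8 + (1263 + 18) = -8 + 1281 = 1273)
o(M) = 36 (o(M) = 0 + 36 = 36)
Q = -1/119 (Q = 1/(36 - 155) = 1/(-119) = -1/119 ≈ -0.0084034)
Q/(Y + z(12)) = -1/119/(1273 + 16) = -1/119/1289 = (1/1289)*(-1/119) = -1/153391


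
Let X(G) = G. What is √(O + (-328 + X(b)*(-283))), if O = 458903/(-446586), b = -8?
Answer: √160728476298/9114 ≈ 43.988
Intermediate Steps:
O = -458903/446586 (O = 458903*(-1/446586) = -458903/446586 ≈ -1.0276)
√(O + (-328 + X(b)*(-283))) = √(-458903/446586 + (-328 - 8*(-283))) = √(-458903/446586 + (-328 + 2264)) = √(-458903/446586 + 1936) = √(864131593/446586) = √160728476298/9114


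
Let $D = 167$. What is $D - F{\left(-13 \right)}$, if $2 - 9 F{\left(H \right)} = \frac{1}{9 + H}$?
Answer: $\frac{667}{4} \approx 166.75$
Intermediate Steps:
$F{\left(H \right)} = \frac{2}{9} - \frac{1}{9 \left(9 + H\right)}$
$D - F{\left(-13 \right)} = 167 - \frac{17 + 2 \left(-13\right)}{9 \left(9 - 13\right)} = 167 - \frac{17 - 26}{9 \left(-4\right)} = 167 - \frac{1}{9} \left(- \frac{1}{4}\right) \left(-9\right) = 167 - \frac{1}{4} = \frac{667}{4}$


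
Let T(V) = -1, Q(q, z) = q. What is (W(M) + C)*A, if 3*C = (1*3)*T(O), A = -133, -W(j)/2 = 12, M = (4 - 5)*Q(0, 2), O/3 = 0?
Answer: 3325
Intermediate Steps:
O = 0 (O = 3*0 = 0)
M = 0 (M = (4 - 5)*0 = -1*0 = 0)
W(j) = -24 (W(j) = -2*12 = -24)
C = -1 (C = ((1*3)*(-1))/3 = (3*(-1))/3 = (1/3)*(-3) = -1)
(W(M) + C)*A = (-24 - 1)*(-133) = -25*(-133) = 3325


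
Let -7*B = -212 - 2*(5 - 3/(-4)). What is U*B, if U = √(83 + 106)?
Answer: 1341*√21/14 ≈ 438.95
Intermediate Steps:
U = 3*√21 (U = √189 = 3*√21 ≈ 13.748)
B = 447/14 (B = -(-212 - 2*(5 - 3/(-4)))/7 = -(-212 - 2*(5 - 3*(-¼)))/7 = -(-212 - 2*(5 + ¾))/7 = -(-212 - 2*23/4)/7 = -(-212 - 1*23/2)/7 = -(-212 - 23/2)/7 = -⅐*(-447/2) = 447/14 ≈ 31.929)
U*B = (3*√21)*(447/14) = 1341*√21/14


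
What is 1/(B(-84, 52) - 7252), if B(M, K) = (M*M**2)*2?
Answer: -1/1192660 ≈ -8.3846e-7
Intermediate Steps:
B(M, K) = 2*M**3 (B(M, K) = M**3*2 = 2*M**3)
1/(B(-84, 52) - 7252) = 1/(2*(-84)**3 - 7252) = 1/(2*(-592704) - 7252) = 1/(-1185408 - 7252) = 1/(-1192660) = -1/1192660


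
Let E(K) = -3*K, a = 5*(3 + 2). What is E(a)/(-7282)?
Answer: 75/7282 ≈ 0.010299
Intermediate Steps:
a = 25 (a = 5*5 = 25)
E(a)/(-7282) = -3*25/(-7282) = -75*(-1/7282) = 75/7282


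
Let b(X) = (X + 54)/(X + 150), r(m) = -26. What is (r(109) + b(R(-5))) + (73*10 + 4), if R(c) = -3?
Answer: 34709/49 ≈ 708.35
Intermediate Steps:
b(X) = (54 + X)/(150 + X)
(r(109) + b(R(-5))) + (73*10 + 4) = (-26 + (54 - 3)/(150 - 3)) + (73*10 + 4) = (-26 + 51/147) + (730 + 4) = (-26 + (1/147)*51) + 734 = (-26 + 17/49) + 734 = -1257/49 + 734 = 34709/49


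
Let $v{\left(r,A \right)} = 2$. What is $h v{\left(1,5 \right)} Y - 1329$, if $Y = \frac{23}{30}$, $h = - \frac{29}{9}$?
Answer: $- \frac{180082}{135} \approx -1333.9$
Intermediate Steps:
$h = - \frac{29}{9}$ ($h = \left(-29\right) \frac{1}{9} = - \frac{29}{9} \approx -3.2222$)
$Y = \frac{23}{30}$ ($Y = 23 \cdot \frac{1}{30} = \frac{23}{30} \approx 0.76667$)
$h v{\left(1,5 \right)} Y - 1329 = \left(- \frac{29}{9}\right) 2 \cdot \frac{23}{30} - 1329 = \left(- \frac{58}{9}\right) \frac{23}{30} - 1329 = - \frac{667}{135} - 1329 = - \frac{180082}{135}$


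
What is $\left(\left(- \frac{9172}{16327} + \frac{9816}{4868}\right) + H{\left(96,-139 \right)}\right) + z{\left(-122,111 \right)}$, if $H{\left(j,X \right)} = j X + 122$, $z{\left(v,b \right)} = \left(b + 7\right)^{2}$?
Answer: $\frac{13977615352}{19869959} \approx 703.46$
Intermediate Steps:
$z{\left(v,b \right)} = \left(7 + b\right)^{2}$
$H{\left(j,X \right)} = 122 + X j$ ($H{\left(j,X \right)} = X j + 122 = 122 + X j$)
$\left(\left(- \frac{9172}{16327} + \frac{9816}{4868}\right) + H{\left(96,-139 \right)}\right) + z{\left(-122,111 \right)} = \left(\left(- \frac{9172}{16327} + \frac{9816}{4868}\right) + \left(122 - 13344\right)\right) + \left(7 + 111\right)^{2} = \left(\left(\left(-9172\right) \frac{1}{16327} + 9816 \cdot \frac{1}{4868}\right) + \left(122 - 13344\right)\right) + 118^{2} = \left(\left(- \frac{9172}{16327} + \frac{2454}{1217}\right) - 13222\right) + 13924 = \left(\frac{28904134}{19869959} - 13222\right) + 13924 = - \frac{262691693764}{19869959} + 13924 = \frac{13977615352}{19869959}$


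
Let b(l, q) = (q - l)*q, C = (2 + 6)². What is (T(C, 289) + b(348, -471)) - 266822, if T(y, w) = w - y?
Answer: 119152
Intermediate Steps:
C = 64 (C = 8² = 64)
b(l, q) = q*(q - l)
(T(C, 289) + b(348, -471)) - 266822 = ((289 - 1*64) - 471*(-471 - 1*348)) - 266822 = ((289 - 64) - 471*(-471 - 348)) - 266822 = (225 - 471*(-819)) - 266822 = (225 + 385749) - 266822 = 385974 - 266822 = 119152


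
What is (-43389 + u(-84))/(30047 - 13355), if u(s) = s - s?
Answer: -14463/5564 ≈ -2.5994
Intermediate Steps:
u(s) = 0
(-43389 + u(-84))/(30047 - 13355) = (-43389 + 0)/(30047 - 13355) = -43389/16692 = -43389*1/16692 = -14463/5564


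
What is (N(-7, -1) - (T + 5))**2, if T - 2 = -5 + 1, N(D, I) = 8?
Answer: 25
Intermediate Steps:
T = -2 (T = 2 + (-5 + 1) = 2 - 4 = -2)
(N(-7, -1) - (T + 5))**2 = (8 - (-2 + 5))**2 = (8 - 1*3)**2 = (8 - 3)**2 = 5**2 = 25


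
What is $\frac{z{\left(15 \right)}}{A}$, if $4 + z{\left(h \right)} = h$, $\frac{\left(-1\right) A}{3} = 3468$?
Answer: $- \frac{11}{10404} \approx -0.0010573$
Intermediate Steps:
$A = -10404$ ($A = \left(-3\right) 3468 = -10404$)
$z{\left(h \right)} = -4 + h$
$\frac{z{\left(15 \right)}}{A} = \frac{-4 + 15}{-10404} = 11 \left(- \frac{1}{10404}\right) = - \frac{11}{10404}$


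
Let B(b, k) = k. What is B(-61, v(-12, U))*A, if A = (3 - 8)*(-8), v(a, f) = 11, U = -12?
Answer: 440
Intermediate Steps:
A = 40 (A = -5*(-8) = 40)
B(-61, v(-12, U))*A = 11*40 = 440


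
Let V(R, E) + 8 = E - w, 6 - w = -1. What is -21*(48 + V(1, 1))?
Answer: -714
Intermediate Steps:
w = 7 (w = 6 - 1*(-1) = 6 + 1 = 7)
V(R, E) = -15 + E (V(R, E) = -8 + (E - 1*7) = -8 + (E - 7) = -8 + (-7 + E) = -15 + E)
-21*(48 + V(1, 1)) = -21*(48 + (-15 + 1)) = -21*(48 - 14) = -21*34 = -714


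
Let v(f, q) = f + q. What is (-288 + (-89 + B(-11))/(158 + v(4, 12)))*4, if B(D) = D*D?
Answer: -100160/87 ≈ -1151.3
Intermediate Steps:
B(D) = D²
(-288 + (-89 + B(-11))/(158 + v(4, 12)))*4 = (-288 + (-89 + (-11)²)/(158 + (4 + 12)))*4 = (-288 + (-89 + 121)/(158 + 16))*4 = (-288 + 32/174)*4 = (-288 + 32*(1/174))*4 = (-288 + 16/87)*4 = -25040/87*4 = -100160/87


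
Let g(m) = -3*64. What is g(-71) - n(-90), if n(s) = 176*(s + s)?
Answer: 31488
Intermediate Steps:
g(m) = -192
n(s) = 352*s (n(s) = 176*(2*s) = 352*s)
g(-71) - n(-90) = -192 - 352*(-90) = -192 - 1*(-31680) = -192 + 31680 = 31488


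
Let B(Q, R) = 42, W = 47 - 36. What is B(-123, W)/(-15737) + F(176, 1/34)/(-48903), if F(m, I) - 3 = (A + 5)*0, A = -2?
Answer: -700379/256528837 ≈ -0.0027302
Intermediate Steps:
F(m, I) = 3 (F(m, I) = 3 + (-2 + 5)*0 = 3 + 3*0 = 3 + 0 = 3)
W = 11
B(-123, W)/(-15737) + F(176, 1/34)/(-48903) = 42/(-15737) + 3/(-48903) = 42*(-1/15737) + 3*(-1/48903) = -42/15737 - 1/16301 = -700379/256528837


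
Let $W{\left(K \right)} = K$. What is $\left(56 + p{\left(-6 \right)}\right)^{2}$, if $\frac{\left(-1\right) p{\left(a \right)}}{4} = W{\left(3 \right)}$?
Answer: $1936$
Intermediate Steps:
$p{\left(a \right)} = -12$ ($p{\left(a \right)} = \left(-4\right) 3 = -12$)
$\left(56 + p{\left(-6 \right)}\right)^{2} = \left(56 - 12\right)^{2} = 44^{2} = 1936$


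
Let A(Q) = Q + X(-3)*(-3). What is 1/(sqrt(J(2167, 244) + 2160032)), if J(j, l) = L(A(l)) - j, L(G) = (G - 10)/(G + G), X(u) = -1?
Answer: sqrt(526596860218)/1065985547 ≈ 0.00068075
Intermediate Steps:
A(Q) = 3 + Q (A(Q) = Q - 1*(-3) = Q + 3 = 3 + Q)
L(G) = (-10 + G)/(2*G) (L(G) = (-10 + G)/((2*G)) = (-10 + G)*(1/(2*G)) = (-10 + G)/(2*G))
J(j, l) = -j + (-7 + l)/(2*(3 + l)) (J(j, l) = (-10 + (3 + l))/(2*(3 + l)) - j = (-7 + l)/(2*(3 + l)) - j = -j + (-7 + l)/(2*(3 + l)))
1/(sqrt(J(2167, 244) + 2160032)) = 1/(sqrt((-7 + 244 - 2*2167*(3 + 244))/(2*(3 + 244)) + 2160032)) = 1/(sqrt((1/2)*(-7 + 244 - 2*2167*247)/247 + 2160032)) = 1/(sqrt((1/2)*(1/247)*(-7 + 244 - 1070498) + 2160032)) = 1/(sqrt((1/2)*(1/247)*(-1070261) + 2160032)) = 1/(sqrt(-1070261/494 + 2160032)) = 1/(sqrt(1065985547/494)) = 1/(sqrt(526596860218)/494) = sqrt(526596860218)/1065985547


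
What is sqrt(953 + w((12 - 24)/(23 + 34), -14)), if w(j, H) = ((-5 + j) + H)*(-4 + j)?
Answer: 7*sqrt(7617)/19 ≈ 32.154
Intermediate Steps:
w(j, H) = (-4 + j)*(-5 + H + j) (w(j, H) = (-5 + H + j)*(-4 + j) = (-4 + j)*(-5 + H + j))
sqrt(953 + w((12 - 24)/(23 + 34), -14)) = sqrt(953 + (20 + ((12 - 24)/(23 + 34))**2 - 9*(12 - 24)/(23 + 34) - 4*(-14) - 14*(12 - 24)/(23 + 34))) = sqrt(953 + (20 + (-12/57)**2 - (-108)/57 + 56 - (-168)/57)) = sqrt(953 + (20 + (-12*1/57)**2 - (-108)/57 + 56 - (-168)/57)) = sqrt(953 + (20 + (-4/19)**2 - 9*(-4/19) + 56 - 14*(-4/19))) = sqrt(953 + (20 + 16/361 + 36/19 + 56 + 56/19)) = sqrt(953 + 29200/361) = sqrt(373233/361) = 7*sqrt(7617)/19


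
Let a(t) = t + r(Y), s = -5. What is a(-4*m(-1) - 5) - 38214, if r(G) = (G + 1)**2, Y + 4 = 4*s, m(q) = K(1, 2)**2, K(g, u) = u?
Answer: -37706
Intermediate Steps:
m(q) = 4 (m(q) = 2**2 = 4)
Y = -24 (Y = -4 + 4*(-5) = -4 - 20 = -24)
r(G) = (1 + G)**2
a(t) = 529 + t (a(t) = t + (1 - 24)**2 = t + (-23)**2 = t + 529 = 529 + t)
a(-4*m(-1) - 5) - 38214 = (529 + (-4*4 - 5)) - 38214 = (529 + (-16 - 5)) - 38214 = (529 - 21) - 38214 = 508 - 38214 = -37706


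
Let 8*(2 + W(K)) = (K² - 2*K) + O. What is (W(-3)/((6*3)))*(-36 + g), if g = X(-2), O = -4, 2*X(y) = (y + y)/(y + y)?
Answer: 355/288 ≈ 1.2326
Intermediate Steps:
X(y) = ½ (X(y) = ((y + y)/(y + y))/2 = ((2*y)/((2*y)))/2 = ((2*y)*(1/(2*y)))/2 = (½)*1 = ½)
g = ½ ≈ 0.50000
W(K) = -5/2 - K/4 + K²/8 (W(K) = -2 + ((K² - 2*K) - 4)/8 = -2 + (-4 + K² - 2*K)/8 = -2 + (-½ - K/4 + K²/8) = -5/2 - K/4 + K²/8)
(W(-3)/((6*3)))*(-36 + g) = ((-5/2 - ¼*(-3) + (⅛)*(-3)²)/((6*3)))*(-36 + ½) = ((-5/2 + ¾ + (⅛)*9)/18)*(-71/2) = ((-5/2 + ¾ + 9/8)*(1/18))*(-71/2) = -5/8*1/18*(-71/2) = -5/144*(-71/2) = 355/288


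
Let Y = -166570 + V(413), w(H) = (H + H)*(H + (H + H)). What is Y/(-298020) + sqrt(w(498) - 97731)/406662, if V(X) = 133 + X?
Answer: 41506/74505 + sqrt(154477)/135554 ≈ 0.55999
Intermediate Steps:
w(H) = 6*H**2 (w(H) = (2*H)*(H + 2*H) = (2*H)*(3*H) = 6*H**2)
Y = -166024 (Y = -166570 + (133 + 413) = -166570 + 546 = -166024)
Y/(-298020) + sqrt(w(498) - 97731)/406662 = -166024/(-298020) + sqrt(6*498**2 - 97731)/406662 = -166024*(-1/298020) + sqrt(6*248004 - 97731)*(1/406662) = 41506/74505 + sqrt(1488024 - 97731)*(1/406662) = 41506/74505 + sqrt(1390293)*(1/406662) = 41506/74505 + (3*sqrt(154477))*(1/406662) = 41506/74505 + sqrt(154477)/135554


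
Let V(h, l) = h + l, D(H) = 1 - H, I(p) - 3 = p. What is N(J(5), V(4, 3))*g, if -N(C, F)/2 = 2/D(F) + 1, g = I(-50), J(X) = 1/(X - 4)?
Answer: 188/3 ≈ 62.667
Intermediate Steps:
I(p) = 3 + p
J(X) = 1/(-4 + X)
g = -47 (g = 3 - 50 = -47)
N(C, F) = -2 - 4/(1 - F) (N(C, F) = -2*(2/(1 - F) + 1) = -2*(1 + 2/(1 - F)) = -2 - 4/(1 - F))
N(J(5), V(4, 3))*g = (2*(3 - (4 + 3))/(-1 + (4 + 3)))*(-47) = (2*(3 - 1*7)/(-1 + 7))*(-47) = (2*(3 - 7)/6)*(-47) = (2*(1/6)*(-4))*(-47) = -4/3*(-47) = 188/3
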